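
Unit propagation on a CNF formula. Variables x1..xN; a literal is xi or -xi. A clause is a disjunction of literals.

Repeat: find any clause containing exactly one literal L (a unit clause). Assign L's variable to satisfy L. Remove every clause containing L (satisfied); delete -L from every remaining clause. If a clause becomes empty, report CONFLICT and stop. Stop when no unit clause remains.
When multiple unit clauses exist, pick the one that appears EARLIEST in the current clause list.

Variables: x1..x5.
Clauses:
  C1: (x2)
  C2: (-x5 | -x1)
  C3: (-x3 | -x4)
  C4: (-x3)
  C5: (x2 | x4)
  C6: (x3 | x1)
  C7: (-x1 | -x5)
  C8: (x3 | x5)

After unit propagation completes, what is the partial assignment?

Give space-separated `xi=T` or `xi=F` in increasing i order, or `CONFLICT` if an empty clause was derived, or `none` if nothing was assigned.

Answer: CONFLICT

Derivation:
unit clause [2] forces x2=T; simplify:
  satisfied 2 clause(s); 6 remain; assigned so far: [2]
unit clause [-3] forces x3=F; simplify:
  drop 3 from [3, 1] -> [1]
  drop 3 from [3, 5] -> [5]
  satisfied 2 clause(s); 4 remain; assigned so far: [2, 3]
unit clause [1] forces x1=T; simplify:
  drop -1 from [-5, -1] -> [-5]
  drop -1 from [-1, -5] -> [-5]
  satisfied 1 clause(s); 3 remain; assigned so far: [1, 2, 3]
unit clause [-5] forces x5=F; simplify:
  drop 5 from [5] -> [] (empty!)
  satisfied 2 clause(s); 1 remain; assigned so far: [1, 2, 3, 5]
CONFLICT (empty clause)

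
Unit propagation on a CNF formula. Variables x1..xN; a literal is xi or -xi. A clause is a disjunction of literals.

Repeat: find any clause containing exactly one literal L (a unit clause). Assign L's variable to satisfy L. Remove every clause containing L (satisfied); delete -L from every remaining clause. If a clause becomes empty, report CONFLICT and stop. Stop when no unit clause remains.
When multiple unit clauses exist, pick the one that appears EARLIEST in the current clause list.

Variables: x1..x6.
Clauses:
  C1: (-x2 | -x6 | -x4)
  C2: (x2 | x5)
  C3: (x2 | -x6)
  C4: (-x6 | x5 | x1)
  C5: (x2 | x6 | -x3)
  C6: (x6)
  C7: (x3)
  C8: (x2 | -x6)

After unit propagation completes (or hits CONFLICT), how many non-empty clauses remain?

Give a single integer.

unit clause [6] forces x6=T; simplify:
  drop -6 from [-2, -6, -4] -> [-2, -4]
  drop -6 from [2, -6] -> [2]
  drop -6 from [-6, 5, 1] -> [5, 1]
  drop -6 from [2, -6] -> [2]
  satisfied 2 clause(s); 6 remain; assigned so far: [6]
unit clause [2] forces x2=T; simplify:
  drop -2 from [-2, -4] -> [-4]
  satisfied 3 clause(s); 3 remain; assigned so far: [2, 6]
unit clause [-4] forces x4=F; simplify:
  satisfied 1 clause(s); 2 remain; assigned so far: [2, 4, 6]
unit clause [3] forces x3=T; simplify:
  satisfied 1 clause(s); 1 remain; assigned so far: [2, 3, 4, 6]

Answer: 1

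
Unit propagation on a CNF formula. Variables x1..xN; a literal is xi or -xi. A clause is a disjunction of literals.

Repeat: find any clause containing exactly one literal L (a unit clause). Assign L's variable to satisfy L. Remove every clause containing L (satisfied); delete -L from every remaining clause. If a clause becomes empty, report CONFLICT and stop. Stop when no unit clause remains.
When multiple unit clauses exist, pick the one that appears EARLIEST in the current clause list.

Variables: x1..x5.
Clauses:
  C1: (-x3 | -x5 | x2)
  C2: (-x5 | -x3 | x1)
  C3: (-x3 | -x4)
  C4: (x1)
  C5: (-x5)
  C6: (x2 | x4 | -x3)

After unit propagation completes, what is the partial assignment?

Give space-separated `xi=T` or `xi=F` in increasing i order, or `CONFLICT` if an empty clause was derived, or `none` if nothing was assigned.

unit clause [1] forces x1=T; simplify:
  satisfied 2 clause(s); 4 remain; assigned so far: [1]
unit clause [-5] forces x5=F; simplify:
  satisfied 2 clause(s); 2 remain; assigned so far: [1, 5]

Answer: x1=T x5=F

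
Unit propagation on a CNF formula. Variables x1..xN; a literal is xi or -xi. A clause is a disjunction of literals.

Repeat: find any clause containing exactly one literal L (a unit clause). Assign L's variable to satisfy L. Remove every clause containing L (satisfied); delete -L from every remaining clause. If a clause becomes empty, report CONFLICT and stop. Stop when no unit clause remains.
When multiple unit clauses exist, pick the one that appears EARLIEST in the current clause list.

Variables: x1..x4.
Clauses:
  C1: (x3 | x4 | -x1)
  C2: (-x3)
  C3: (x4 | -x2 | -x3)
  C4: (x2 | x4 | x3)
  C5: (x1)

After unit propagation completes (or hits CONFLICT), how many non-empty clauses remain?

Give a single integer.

Answer: 0

Derivation:
unit clause [-3] forces x3=F; simplify:
  drop 3 from [3, 4, -1] -> [4, -1]
  drop 3 from [2, 4, 3] -> [2, 4]
  satisfied 2 clause(s); 3 remain; assigned so far: [3]
unit clause [1] forces x1=T; simplify:
  drop -1 from [4, -1] -> [4]
  satisfied 1 clause(s); 2 remain; assigned so far: [1, 3]
unit clause [4] forces x4=T; simplify:
  satisfied 2 clause(s); 0 remain; assigned so far: [1, 3, 4]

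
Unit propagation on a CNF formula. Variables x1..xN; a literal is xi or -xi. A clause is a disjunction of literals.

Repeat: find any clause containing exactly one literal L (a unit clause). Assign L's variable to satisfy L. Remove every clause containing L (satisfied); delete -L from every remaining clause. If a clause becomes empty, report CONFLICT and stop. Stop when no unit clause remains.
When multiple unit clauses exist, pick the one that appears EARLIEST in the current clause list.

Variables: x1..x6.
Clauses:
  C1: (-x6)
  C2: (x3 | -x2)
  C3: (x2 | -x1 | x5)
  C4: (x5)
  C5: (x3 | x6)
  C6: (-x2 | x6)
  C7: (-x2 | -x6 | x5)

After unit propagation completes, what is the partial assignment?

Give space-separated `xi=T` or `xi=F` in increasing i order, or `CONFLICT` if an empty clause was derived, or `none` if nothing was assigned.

unit clause [-6] forces x6=F; simplify:
  drop 6 from [3, 6] -> [3]
  drop 6 from [-2, 6] -> [-2]
  satisfied 2 clause(s); 5 remain; assigned so far: [6]
unit clause [5] forces x5=T; simplify:
  satisfied 2 clause(s); 3 remain; assigned so far: [5, 6]
unit clause [3] forces x3=T; simplify:
  satisfied 2 clause(s); 1 remain; assigned so far: [3, 5, 6]
unit clause [-2] forces x2=F; simplify:
  satisfied 1 clause(s); 0 remain; assigned so far: [2, 3, 5, 6]

Answer: x2=F x3=T x5=T x6=F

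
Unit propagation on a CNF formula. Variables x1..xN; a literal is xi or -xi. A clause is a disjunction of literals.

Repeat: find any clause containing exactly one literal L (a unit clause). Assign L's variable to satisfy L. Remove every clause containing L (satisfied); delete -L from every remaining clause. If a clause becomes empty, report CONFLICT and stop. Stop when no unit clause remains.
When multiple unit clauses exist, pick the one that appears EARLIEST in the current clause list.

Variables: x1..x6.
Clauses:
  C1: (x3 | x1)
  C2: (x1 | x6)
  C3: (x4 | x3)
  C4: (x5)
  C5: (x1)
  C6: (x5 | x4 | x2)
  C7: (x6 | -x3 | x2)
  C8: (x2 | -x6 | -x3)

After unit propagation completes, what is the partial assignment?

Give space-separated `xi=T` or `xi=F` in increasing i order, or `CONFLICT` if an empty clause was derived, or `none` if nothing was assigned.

unit clause [5] forces x5=T; simplify:
  satisfied 2 clause(s); 6 remain; assigned so far: [5]
unit clause [1] forces x1=T; simplify:
  satisfied 3 clause(s); 3 remain; assigned so far: [1, 5]

Answer: x1=T x5=T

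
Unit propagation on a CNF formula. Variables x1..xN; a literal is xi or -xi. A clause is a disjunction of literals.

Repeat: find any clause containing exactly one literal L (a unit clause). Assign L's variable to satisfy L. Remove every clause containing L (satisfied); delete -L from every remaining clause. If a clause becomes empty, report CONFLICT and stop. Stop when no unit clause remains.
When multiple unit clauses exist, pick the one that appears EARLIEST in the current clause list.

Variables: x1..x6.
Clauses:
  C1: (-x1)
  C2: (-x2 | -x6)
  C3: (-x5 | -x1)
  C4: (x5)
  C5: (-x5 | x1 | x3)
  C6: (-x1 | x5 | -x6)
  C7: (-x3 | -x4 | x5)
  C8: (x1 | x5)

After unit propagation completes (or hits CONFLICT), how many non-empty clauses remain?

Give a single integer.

Answer: 1

Derivation:
unit clause [-1] forces x1=F; simplify:
  drop 1 from [-5, 1, 3] -> [-5, 3]
  drop 1 from [1, 5] -> [5]
  satisfied 3 clause(s); 5 remain; assigned so far: [1]
unit clause [5] forces x5=T; simplify:
  drop -5 from [-5, 3] -> [3]
  satisfied 3 clause(s); 2 remain; assigned so far: [1, 5]
unit clause [3] forces x3=T; simplify:
  satisfied 1 clause(s); 1 remain; assigned so far: [1, 3, 5]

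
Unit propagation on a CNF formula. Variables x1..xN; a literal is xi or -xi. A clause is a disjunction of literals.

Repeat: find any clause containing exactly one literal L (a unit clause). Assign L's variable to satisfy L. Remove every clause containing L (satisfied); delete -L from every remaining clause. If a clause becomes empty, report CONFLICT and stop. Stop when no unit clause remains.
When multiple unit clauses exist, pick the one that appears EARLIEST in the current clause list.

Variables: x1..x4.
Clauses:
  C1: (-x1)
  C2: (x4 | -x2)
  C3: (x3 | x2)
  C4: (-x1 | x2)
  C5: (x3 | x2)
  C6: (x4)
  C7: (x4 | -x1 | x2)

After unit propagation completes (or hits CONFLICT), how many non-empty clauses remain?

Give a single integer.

unit clause [-1] forces x1=F; simplify:
  satisfied 3 clause(s); 4 remain; assigned so far: [1]
unit clause [4] forces x4=T; simplify:
  satisfied 2 clause(s); 2 remain; assigned so far: [1, 4]

Answer: 2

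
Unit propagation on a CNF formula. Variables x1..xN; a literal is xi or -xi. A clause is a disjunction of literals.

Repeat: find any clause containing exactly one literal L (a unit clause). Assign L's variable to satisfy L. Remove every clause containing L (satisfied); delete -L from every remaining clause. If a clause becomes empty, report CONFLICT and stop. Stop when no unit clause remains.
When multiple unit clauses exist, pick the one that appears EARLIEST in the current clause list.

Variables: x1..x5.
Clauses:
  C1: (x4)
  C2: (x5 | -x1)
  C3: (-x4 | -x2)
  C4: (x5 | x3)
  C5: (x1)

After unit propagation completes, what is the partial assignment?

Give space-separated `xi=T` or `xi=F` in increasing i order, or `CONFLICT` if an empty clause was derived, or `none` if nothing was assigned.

Answer: x1=T x2=F x4=T x5=T

Derivation:
unit clause [4] forces x4=T; simplify:
  drop -4 from [-4, -2] -> [-2]
  satisfied 1 clause(s); 4 remain; assigned so far: [4]
unit clause [-2] forces x2=F; simplify:
  satisfied 1 clause(s); 3 remain; assigned so far: [2, 4]
unit clause [1] forces x1=T; simplify:
  drop -1 from [5, -1] -> [5]
  satisfied 1 clause(s); 2 remain; assigned so far: [1, 2, 4]
unit clause [5] forces x5=T; simplify:
  satisfied 2 clause(s); 0 remain; assigned so far: [1, 2, 4, 5]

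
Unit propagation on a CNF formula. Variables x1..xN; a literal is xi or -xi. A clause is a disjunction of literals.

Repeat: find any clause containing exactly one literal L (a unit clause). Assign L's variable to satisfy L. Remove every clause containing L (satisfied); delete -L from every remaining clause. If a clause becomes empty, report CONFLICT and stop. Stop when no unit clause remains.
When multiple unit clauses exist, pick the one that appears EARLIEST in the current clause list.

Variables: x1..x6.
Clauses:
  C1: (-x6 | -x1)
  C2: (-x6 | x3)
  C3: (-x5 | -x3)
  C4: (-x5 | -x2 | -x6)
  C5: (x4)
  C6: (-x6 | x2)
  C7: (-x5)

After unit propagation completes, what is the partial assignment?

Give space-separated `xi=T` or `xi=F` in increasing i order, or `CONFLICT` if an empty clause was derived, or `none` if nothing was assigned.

unit clause [4] forces x4=T; simplify:
  satisfied 1 clause(s); 6 remain; assigned so far: [4]
unit clause [-5] forces x5=F; simplify:
  satisfied 3 clause(s); 3 remain; assigned so far: [4, 5]

Answer: x4=T x5=F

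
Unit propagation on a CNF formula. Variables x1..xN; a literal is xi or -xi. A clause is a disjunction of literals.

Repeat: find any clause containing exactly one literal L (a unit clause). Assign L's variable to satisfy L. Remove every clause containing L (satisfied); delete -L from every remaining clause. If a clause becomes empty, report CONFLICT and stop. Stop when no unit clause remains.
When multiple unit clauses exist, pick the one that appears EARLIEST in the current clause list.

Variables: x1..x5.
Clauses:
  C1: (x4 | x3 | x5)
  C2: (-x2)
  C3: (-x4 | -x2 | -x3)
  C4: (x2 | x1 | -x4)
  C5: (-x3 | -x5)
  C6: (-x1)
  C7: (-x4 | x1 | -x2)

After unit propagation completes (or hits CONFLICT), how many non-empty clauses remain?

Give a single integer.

Answer: 2

Derivation:
unit clause [-2] forces x2=F; simplify:
  drop 2 from [2, 1, -4] -> [1, -4]
  satisfied 3 clause(s); 4 remain; assigned so far: [2]
unit clause [-1] forces x1=F; simplify:
  drop 1 from [1, -4] -> [-4]
  satisfied 1 clause(s); 3 remain; assigned so far: [1, 2]
unit clause [-4] forces x4=F; simplify:
  drop 4 from [4, 3, 5] -> [3, 5]
  satisfied 1 clause(s); 2 remain; assigned so far: [1, 2, 4]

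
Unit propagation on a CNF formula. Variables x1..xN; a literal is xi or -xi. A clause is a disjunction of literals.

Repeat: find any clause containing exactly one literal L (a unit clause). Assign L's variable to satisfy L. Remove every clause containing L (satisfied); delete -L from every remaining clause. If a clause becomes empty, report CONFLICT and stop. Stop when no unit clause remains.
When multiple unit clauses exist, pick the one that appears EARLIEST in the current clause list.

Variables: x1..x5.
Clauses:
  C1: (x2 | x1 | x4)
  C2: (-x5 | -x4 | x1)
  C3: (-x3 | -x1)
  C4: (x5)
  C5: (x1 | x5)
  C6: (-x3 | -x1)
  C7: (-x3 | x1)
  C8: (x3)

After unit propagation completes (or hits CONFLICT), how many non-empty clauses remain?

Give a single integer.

unit clause [5] forces x5=T; simplify:
  drop -5 from [-5, -4, 1] -> [-4, 1]
  satisfied 2 clause(s); 6 remain; assigned so far: [5]
unit clause [3] forces x3=T; simplify:
  drop -3 from [-3, -1] -> [-1]
  drop -3 from [-3, -1] -> [-1]
  drop -3 from [-3, 1] -> [1]
  satisfied 1 clause(s); 5 remain; assigned so far: [3, 5]
unit clause [-1] forces x1=F; simplify:
  drop 1 from [2, 1, 4] -> [2, 4]
  drop 1 from [-4, 1] -> [-4]
  drop 1 from [1] -> [] (empty!)
  satisfied 2 clause(s); 3 remain; assigned so far: [1, 3, 5]
CONFLICT (empty clause)

Answer: 2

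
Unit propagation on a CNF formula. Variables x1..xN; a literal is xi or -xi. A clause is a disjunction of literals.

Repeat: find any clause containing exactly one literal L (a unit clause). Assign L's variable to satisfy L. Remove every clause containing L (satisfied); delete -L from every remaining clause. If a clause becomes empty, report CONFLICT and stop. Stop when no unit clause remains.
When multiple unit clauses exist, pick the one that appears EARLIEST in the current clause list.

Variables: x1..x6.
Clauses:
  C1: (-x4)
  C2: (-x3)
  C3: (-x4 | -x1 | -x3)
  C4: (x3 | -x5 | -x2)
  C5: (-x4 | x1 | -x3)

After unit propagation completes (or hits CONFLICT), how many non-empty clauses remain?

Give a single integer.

unit clause [-4] forces x4=F; simplify:
  satisfied 3 clause(s); 2 remain; assigned so far: [4]
unit clause [-3] forces x3=F; simplify:
  drop 3 from [3, -5, -2] -> [-5, -2]
  satisfied 1 clause(s); 1 remain; assigned so far: [3, 4]

Answer: 1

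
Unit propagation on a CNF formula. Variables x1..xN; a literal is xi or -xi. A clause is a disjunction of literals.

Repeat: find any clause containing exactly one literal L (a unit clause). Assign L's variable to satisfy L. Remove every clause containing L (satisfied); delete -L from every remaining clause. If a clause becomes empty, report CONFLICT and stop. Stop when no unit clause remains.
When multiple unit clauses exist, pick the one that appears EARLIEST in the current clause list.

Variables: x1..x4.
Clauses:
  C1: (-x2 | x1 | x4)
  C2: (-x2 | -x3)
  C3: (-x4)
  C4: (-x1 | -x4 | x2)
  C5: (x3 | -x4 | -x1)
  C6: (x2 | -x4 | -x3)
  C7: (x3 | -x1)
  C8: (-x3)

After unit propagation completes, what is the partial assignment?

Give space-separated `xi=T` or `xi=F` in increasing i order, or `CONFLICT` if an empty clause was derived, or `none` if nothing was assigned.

Answer: x1=F x2=F x3=F x4=F

Derivation:
unit clause [-4] forces x4=F; simplify:
  drop 4 from [-2, 1, 4] -> [-2, 1]
  satisfied 4 clause(s); 4 remain; assigned so far: [4]
unit clause [-3] forces x3=F; simplify:
  drop 3 from [3, -1] -> [-1]
  satisfied 2 clause(s); 2 remain; assigned so far: [3, 4]
unit clause [-1] forces x1=F; simplify:
  drop 1 from [-2, 1] -> [-2]
  satisfied 1 clause(s); 1 remain; assigned so far: [1, 3, 4]
unit clause [-2] forces x2=F; simplify:
  satisfied 1 clause(s); 0 remain; assigned so far: [1, 2, 3, 4]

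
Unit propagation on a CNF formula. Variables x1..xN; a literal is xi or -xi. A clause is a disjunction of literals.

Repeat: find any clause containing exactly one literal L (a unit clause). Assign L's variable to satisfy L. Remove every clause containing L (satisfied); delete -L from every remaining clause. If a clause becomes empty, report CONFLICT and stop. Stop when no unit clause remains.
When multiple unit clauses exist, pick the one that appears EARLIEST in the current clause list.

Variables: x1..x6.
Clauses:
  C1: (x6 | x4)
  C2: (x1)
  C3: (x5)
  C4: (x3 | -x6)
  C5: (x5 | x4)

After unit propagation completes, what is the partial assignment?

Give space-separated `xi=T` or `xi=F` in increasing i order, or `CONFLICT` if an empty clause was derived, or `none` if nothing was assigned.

unit clause [1] forces x1=T; simplify:
  satisfied 1 clause(s); 4 remain; assigned so far: [1]
unit clause [5] forces x5=T; simplify:
  satisfied 2 clause(s); 2 remain; assigned so far: [1, 5]

Answer: x1=T x5=T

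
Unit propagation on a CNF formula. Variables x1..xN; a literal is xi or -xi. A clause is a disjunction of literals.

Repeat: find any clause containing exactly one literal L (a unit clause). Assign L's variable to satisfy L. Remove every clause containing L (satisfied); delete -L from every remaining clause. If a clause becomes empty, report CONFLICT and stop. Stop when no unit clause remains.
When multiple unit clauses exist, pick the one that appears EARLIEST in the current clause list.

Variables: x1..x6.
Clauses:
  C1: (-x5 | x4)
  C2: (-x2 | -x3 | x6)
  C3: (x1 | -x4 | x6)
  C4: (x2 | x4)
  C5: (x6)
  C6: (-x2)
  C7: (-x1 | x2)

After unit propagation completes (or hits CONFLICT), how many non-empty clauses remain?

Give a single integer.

Answer: 0

Derivation:
unit clause [6] forces x6=T; simplify:
  satisfied 3 clause(s); 4 remain; assigned so far: [6]
unit clause [-2] forces x2=F; simplify:
  drop 2 from [2, 4] -> [4]
  drop 2 from [-1, 2] -> [-1]
  satisfied 1 clause(s); 3 remain; assigned so far: [2, 6]
unit clause [4] forces x4=T; simplify:
  satisfied 2 clause(s); 1 remain; assigned so far: [2, 4, 6]
unit clause [-1] forces x1=F; simplify:
  satisfied 1 clause(s); 0 remain; assigned so far: [1, 2, 4, 6]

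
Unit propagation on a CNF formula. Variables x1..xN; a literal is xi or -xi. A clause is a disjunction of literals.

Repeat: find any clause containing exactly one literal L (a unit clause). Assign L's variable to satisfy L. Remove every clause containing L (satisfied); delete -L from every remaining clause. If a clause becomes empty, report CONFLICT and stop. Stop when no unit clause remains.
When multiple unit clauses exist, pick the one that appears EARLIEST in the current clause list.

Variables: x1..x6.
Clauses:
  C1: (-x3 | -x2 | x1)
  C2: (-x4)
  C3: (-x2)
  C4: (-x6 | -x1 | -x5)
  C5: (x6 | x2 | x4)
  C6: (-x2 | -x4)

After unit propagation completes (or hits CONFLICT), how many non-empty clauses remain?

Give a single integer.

Answer: 1

Derivation:
unit clause [-4] forces x4=F; simplify:
  drop 4 from [6, 2, 4] -> [6, 2]
  satisfied 2 clause(s); 4 remain; assigned so far: [4]
unit clause [-2] forces x2=F; simplify:
  drop 2 from [6, 2] -> [6]
  satisfied 2 clause(s); 2 remain; assigned so far: [2, 4]
unit clause [6] forces x6=T; simplify:
  drop -6 from [-6, -1, -5] -> [-1, -5]
  satisfied 1 clause(s); 1 remain; assigned so far: [2, 4, 6]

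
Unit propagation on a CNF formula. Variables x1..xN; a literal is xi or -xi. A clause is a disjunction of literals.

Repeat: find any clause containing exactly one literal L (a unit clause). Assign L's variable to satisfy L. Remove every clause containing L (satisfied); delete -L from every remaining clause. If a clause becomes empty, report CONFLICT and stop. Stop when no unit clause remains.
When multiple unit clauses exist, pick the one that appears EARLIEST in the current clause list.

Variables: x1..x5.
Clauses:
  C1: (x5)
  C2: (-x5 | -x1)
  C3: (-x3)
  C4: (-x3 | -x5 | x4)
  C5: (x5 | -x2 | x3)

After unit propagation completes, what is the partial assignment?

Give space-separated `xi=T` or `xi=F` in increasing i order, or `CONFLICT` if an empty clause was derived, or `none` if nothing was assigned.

Answer: x1=F x3=F x5=T

Derivation:
unit clause [5] forces x5=T; simplify:
  drop -5 from [-5, -1] -> [-1]
  drop -5 from [-3, -5, 4] -> [-3, 4]
  satisfied 2 clause(s); 3 remain; assigned so far: [5]
unit clause [-1] forces x1=F; simplify:
  satisfied 1 clause(s); 2 remain; assigned so far: [1, 5]
unit clause [-3] forces x3=F; simplify:
  satisfied 2 clause(s); 0 remain; assigned so far: [1, 3, 5]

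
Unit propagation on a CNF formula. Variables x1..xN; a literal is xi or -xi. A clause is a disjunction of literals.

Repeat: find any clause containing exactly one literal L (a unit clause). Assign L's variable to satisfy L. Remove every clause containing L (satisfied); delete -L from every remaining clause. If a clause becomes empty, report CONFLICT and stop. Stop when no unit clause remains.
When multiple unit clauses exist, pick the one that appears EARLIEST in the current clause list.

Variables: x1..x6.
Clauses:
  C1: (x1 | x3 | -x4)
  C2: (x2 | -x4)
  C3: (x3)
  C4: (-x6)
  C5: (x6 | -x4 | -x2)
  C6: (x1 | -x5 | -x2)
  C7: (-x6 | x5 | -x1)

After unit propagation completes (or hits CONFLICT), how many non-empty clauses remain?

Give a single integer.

Answer: 3

Derivation:
unit clause [3] forces x3=T; simplify:
  satisfied 2 clause(s); 5 remain; assigned so far: [3]
unit clause [-6] forces x6=F; simplify:
  drop 6 from [6, -4, -2] -> [-4, -2]
  satisfied 2 clause(s); 3 remain; assigned so far: [3, 6]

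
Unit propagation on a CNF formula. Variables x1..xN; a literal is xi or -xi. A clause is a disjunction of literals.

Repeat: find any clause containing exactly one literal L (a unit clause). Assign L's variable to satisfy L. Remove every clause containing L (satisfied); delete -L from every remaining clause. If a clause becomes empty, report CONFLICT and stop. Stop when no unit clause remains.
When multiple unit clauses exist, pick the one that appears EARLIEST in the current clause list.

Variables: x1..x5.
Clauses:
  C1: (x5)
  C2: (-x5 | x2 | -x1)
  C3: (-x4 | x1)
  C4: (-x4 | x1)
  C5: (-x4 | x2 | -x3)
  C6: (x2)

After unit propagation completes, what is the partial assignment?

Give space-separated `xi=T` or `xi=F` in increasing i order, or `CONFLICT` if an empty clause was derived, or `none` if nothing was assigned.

Answer: x2=T x5=T

Derivation:
unit clause [5] forces x5=T; simplify:
  drop -5 from [-5, 2, -1] -> [2, -1]
  satisfied 1 clause(s); 5 remain; assigned so far: [5]
unit clause [2] forces x2=T; simplify:
  satisfied 3 clause(s); 2 remain; assigned so far: [2, 5]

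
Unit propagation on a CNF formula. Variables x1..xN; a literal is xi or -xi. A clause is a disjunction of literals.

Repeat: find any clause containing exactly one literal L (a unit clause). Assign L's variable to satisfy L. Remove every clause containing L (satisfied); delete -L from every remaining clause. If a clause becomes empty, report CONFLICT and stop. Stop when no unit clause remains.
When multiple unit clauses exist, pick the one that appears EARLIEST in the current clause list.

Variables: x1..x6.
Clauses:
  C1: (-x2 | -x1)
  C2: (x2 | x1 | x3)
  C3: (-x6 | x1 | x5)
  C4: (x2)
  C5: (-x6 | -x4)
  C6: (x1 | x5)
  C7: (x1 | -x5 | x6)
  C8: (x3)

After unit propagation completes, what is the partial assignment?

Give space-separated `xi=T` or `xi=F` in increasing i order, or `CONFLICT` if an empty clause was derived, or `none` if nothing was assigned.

Answer: x1=F x2=T x3=T x4=F x5=T x6=T

Derivation:
unit clause [2] forces x2=T; simplify:
  drop -2 from [-2, -1] -> [-1]
  satisfied 2 clause(s); 6 remain; assigned so far: [2]
unit clause [-1] forces x1=F; simplify:
  drop 1 from [-6, 1, 5] -> [-6, 5]
  drop 1 from [1, 5] -> [5]
  drop 1 from [1, -5, 6] -> [-5, 6]
  satisfied 1 clause(s); 5 remain; assigned so far: [1, 2]
unit clause [5] forces x5=T; simplify:
  drop -5 from [-5, 6] -> [6]
  satisfied 2 clause(s); 3 remain; assigned so far: [1, 2, 5]
unit clause [6] forces x6=T; simplify:
  drop -6 from [-6, -4] -> [-4]
  satisfied 1 clause(s); 2 remain; assigned so far: [1, 2, 5, 6]
unit clause [-4] forces x4=F; simplify:
  satisfied 1 clause(s); 1 remain; assigned so far: [1, 2, 4, 5, 6]
unit clause [3] forces x3=T; simplify:
  satisfied 1 clause(s); 0 remain; assigned so far: [1, 2, 3, 4, 5, 6]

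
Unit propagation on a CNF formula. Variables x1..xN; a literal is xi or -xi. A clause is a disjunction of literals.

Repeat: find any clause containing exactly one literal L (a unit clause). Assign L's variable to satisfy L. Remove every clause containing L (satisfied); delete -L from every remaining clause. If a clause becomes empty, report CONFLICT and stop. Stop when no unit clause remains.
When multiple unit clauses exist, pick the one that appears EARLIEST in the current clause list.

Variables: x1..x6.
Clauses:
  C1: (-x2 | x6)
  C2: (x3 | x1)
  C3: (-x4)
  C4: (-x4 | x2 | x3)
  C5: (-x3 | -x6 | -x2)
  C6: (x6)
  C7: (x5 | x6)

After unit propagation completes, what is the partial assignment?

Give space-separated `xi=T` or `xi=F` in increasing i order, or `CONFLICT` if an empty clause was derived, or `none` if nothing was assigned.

unit clause [-4] forces x4=F; simplify:
  satisfied 2 clause(s); 5 remain; assigned so far: [4]
unit clause [6] forces x6=T; simplify:
  drop -6 from [-3, -6, -2] -> [-3, -2]
  satisfied 3 clause(s); 2 remain; assigned so far: [4, 6]

Answer: x4=F x6=T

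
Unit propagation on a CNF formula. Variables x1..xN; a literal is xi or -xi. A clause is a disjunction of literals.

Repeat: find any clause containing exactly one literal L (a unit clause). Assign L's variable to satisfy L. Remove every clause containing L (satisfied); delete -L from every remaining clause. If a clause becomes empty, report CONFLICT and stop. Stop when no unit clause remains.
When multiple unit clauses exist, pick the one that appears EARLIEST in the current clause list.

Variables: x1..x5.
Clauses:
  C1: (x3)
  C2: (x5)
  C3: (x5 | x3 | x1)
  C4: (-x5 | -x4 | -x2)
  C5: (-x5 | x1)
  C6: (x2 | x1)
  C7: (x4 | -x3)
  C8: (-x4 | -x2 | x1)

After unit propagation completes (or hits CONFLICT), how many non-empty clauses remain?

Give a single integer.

Answer: 0

Derivation:
unit clause [3] forces x3=T; simplify:
  drop -3 from [4, -3] -> [4]
  satisfied 2 clause(s); 6 remain; assigned so far: [3]
unit clause [5] forces x5=T; simplify:
  drop -5 from [-5, -4, -2] -> [-4, -2]
  drop -5 from [-5, 1] -> [1]
  satisfied 1 clause(s); 5 remain; assigned so far: [3, 5]
unit clause [1] forces x1=T; simplify:
  satisfied 3 clause(s); 2 remain; assigned so far: [1, 3, 5]
unit clause [4] forces x4=T; simplify:
  drop -4 from [-4, -2] -> [-2]
  satisfied 1 clause(s); 1 remain; assigned so far: [1, 3, 4, 5]
unit clause [-2] forces x2=F; simplify:
  satisfied 1 clause(s); 0 remain; assigned so far: [1, 2, 3, 4, 5]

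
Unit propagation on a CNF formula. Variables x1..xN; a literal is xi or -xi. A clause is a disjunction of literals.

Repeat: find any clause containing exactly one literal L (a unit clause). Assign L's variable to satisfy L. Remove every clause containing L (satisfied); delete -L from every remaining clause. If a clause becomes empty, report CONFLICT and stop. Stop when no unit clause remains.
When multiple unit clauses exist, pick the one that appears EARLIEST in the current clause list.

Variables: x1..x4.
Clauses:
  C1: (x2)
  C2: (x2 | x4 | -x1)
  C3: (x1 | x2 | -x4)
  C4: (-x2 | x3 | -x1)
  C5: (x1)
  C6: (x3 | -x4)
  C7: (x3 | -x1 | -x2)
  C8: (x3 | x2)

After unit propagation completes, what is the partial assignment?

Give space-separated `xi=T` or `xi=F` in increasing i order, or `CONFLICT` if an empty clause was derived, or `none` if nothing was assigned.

Answer: x1=T x2=T x3=T

Derivation:
unit clause [2] forces x2=T; simplify:
  drop -2 from [-2, 3, -1] -> [3, -1]
  drop -2 from [3, -1, -2] -> [3, -1]
  satisfied 4 clause(s); 4 remain; assigned so far: [2]
unit clause [1] forces x1=T; simplify:
  drop -1 from [3, -1] -> [3]
  drop -1 from [3, -1] -> [3]
  satisfied 1 clause(s); 3 remain; assigned so far: [1, 2]
unit clause [3] forces x3=T; simplify:
  satisfied 3 clause(s); 0 remain; assigned so far: [1, 2, 3]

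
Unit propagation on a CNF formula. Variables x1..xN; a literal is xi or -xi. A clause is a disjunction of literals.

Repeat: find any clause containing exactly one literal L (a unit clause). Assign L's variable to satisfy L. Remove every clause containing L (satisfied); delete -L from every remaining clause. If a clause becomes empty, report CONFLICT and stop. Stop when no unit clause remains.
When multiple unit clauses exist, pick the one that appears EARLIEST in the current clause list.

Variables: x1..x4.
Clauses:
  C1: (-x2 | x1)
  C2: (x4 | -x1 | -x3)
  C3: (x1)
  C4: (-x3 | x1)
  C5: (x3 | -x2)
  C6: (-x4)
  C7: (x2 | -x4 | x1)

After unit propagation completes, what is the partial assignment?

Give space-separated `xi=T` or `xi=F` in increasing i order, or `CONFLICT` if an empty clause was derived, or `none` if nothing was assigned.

unit clause [1] forces x1=T; simplify:
  drop -1 from [4, -1, -3] -> [4, -3]
  satisfied 4 clause(s); 3 remain; assigned so far: [1]
unit clause [-4] forces x4=F; simplify:
  drop 4 from [4, -3] -> [-3]
  satisfied 1 clause(s); 2 remain; assigned so far: [1, 4]
unit clause [-3] forces x3=F; simplify:
  drop 3 from [3, -2] -> [-2]
  satisfied 1 clause(s); 1 remain; assigned so far: [1, 3, 4]
unit clause [-2] forces x2=F; simplify:
  satisfied 1 clause(s); 0 remain; assigned so far: [1, 2, 3, 4]

Answer: x1=T x2=F x3=F x4=F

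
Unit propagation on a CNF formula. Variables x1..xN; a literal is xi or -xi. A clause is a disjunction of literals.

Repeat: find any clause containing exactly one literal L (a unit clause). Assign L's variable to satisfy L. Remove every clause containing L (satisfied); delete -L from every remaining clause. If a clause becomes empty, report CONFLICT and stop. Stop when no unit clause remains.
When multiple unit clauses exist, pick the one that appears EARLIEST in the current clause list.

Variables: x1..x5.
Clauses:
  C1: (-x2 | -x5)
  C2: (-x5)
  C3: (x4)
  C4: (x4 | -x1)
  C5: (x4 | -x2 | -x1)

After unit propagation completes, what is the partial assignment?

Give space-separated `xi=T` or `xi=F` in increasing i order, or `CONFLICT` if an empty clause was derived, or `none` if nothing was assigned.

unit clause [-5] forces x5=F; simplify:
  satisfied 2 clause(s); 3 remain; assigned so far: [5]
unit clause [4] forces x4=T; simplify:
  satisfied 3 clause(s); 0 remain; assigned so far: [4, 5]

Answer: x4=T x5=F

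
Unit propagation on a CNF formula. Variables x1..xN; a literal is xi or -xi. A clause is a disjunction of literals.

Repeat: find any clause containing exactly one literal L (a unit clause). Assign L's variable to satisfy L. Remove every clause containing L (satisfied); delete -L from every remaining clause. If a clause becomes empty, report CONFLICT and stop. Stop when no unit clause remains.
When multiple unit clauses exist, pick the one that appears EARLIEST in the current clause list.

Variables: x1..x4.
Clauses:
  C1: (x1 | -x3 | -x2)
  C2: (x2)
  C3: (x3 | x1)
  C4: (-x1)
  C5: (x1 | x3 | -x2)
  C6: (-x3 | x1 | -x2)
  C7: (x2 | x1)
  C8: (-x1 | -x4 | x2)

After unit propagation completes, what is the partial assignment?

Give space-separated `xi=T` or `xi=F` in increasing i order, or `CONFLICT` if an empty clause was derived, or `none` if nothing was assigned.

Answer: CONFLICT

Derivation:
unit clause [2] forces x2=T; simplify:
  drop -2 from [1, -3, -2] -> [1, -3]
  drop -2 from [1, 3, -2] -> [1, 3]
  drop -2 from [-3, 1, -2] -> [-3, 1]
  satisfied 3 clause(s); 5 remain; assigned so far: [2]
unit clause [-1] forces x1=F; simplify:
  drop 1 from [1, -3] -> [-3]
  drop 1 from [3, 1] -> [3]
  drop 1 from [1, 3] -> [3]
  drop 1 from [-3, 1] -> [-3]
  satisfied 1 clause(s); 4 remain; assigned so far: [1, 2]
unit clause [-3] forces x3=F; simplify:
  drop 3 from [3] -> [] (empty!)
  drop 3 from [3] -> [] (empty!)
  satisfied 2 clause(s); 2 remain; assigned so far: [1, 2, 3]
CONFLICT (empty clause)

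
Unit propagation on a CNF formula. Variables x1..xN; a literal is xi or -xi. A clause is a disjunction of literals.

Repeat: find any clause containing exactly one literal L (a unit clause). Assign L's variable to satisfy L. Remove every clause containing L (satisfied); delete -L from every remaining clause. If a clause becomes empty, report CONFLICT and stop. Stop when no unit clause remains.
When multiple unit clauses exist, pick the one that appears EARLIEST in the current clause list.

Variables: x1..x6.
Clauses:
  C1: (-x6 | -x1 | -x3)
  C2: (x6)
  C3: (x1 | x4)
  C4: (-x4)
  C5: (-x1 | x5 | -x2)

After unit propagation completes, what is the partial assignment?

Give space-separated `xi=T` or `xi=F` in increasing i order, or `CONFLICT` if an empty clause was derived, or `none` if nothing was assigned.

unit clause [6] forces x6=T; simplify:
  drop -6 from [-6, -1, -3] -> [-1, -3]
  satisfied 1 clause(s); 4 remain; assigned so far: [6]
unit clause [-4] forces x4=F; simplify:
  drop 4 from [1, 4] -> [1]
  satisfied 1 clause(s); 3 remain; assigned so far: [4, 6]
unit clause [1] forces x1=T; simplify:
  drop -1 from [-1, -3] -> [-3]
  drop -1 from [-1, 5, -2] -> [5, -2]
  satisfied 1 clause(s); 2 remain; assigned so far: [1, 4, 6]
unit clause [-3] forces x3=F; simplify:
  satisfied 1 clause(s); 1 remain; assigned so far: [1, 3, 4, 6]

Answer: x1=T x3=F x4=F x6=T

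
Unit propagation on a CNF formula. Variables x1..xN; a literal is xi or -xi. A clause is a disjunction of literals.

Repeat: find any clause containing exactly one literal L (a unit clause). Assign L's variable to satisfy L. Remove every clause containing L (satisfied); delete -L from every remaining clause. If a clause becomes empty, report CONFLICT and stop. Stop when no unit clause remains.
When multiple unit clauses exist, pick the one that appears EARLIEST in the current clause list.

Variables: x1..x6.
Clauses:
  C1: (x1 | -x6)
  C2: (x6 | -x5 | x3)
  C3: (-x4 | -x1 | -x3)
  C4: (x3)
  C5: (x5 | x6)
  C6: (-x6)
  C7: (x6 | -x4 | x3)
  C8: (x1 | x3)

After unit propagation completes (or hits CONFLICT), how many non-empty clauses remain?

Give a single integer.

Answer: 1

Derivation:
unit clause [3] forces x3=T; simplify:
  drop -3 from [-4, -1, -3] -> [-4, -1]
  satisfied 4 clause(s); 4 remain; assigned so far: [3]
unit clause [-6] forces x6=F; simplify:
  drop 6 from [5, 6] -> [5]
  satisfied 2 clause(s); 2 remain; assigned so far: [3, 6]
unit clause [5] forces x5=T; simplify:
  satisfied 1 clause(s); 1 remain; assigned so far: [3, 5, 6]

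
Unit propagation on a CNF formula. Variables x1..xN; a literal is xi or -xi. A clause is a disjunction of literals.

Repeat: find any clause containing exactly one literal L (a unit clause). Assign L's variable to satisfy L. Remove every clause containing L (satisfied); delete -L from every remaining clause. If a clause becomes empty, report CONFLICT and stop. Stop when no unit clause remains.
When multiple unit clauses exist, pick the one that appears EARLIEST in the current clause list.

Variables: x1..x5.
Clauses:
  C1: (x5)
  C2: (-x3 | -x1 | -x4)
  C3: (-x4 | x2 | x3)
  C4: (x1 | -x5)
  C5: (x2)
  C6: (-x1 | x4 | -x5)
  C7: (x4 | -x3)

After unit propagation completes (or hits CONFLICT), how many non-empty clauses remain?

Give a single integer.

unit clause [5] forces x5=T; simplify:
  drop -5 from [1, -5] -> [1]
  drop -5 from [-1, 4, -5] -> [-1, 4]
  satisfied 1 clause(s); 6 remain; assigned so far: [5]
unit clause [1] forces x1=T; simplify:
  drop -1 from [-3, -1, -4] -> [-3, -4]
  drop -1 from [-1, 4] -> [4]
  satisfied 1 clause(s); 5 remain; assigned so far: [1, 5]
unit clause [2] forces x2=T; simplify:
  satisfied 2 clause(s); 3 remain; assigned so far: [1, 2, 5]
unit clause [4] forces x4=T; simplify:
  drop -4 from [-3, -4] -> [-3]
  satisfied 2 clause(s); 1 remain; assigned so far: [1, 2, 4, 5]
unit clause [-3] forces x3=F; simplify:
  satisfied 1 clause(s); 0 remain; assigned so far: [1, 2, 3, 4, 5]

Answer: 0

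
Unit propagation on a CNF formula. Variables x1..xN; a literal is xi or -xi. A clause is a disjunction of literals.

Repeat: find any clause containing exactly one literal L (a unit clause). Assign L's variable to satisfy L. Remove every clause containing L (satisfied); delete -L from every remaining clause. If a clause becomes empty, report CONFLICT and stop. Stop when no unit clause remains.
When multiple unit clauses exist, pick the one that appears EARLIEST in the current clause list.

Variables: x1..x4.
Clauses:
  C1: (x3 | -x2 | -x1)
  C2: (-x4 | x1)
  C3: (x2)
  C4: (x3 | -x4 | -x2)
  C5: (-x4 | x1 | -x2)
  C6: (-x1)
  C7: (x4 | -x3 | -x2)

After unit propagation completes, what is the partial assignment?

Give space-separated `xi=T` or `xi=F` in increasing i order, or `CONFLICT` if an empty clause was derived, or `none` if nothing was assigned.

Answer: x1=F x2=T x3=F x4=F

Derivation:
unit clause [2] forces x2=T; simplify:
  drop -2 from [3, -2, -1] -> [3, -1]
  drop -2 from [3, -4, -2] -> [3, -4]
  drop -2 from [-4, 1, -2] -> [-4, 1]
  drop -2 from [4, -3, -2] -> [4, -3]
  satisfied 1 clause(s); 6 remain; assigned so far: [2]
unit clause [-1] forces x1=F; simplify:
  drop 1 from [-4, 1] -> [-4]
  drop 1 from [-4, 1] -> [-4]
  satisfied 2 clause(s); 4 remain; assigned so far: [1, 2]
unit clause [-4] forces x4=F; simplify:
  drop 4 from [4, -3] -> [-3]
  satisfied 3 clause(s); 1 remain; assigned so far: [1, 2, 4]
unit clause [-3] forces x3=F; simplify:
  satisfied 1 clause(s); 0 remain; assigned so far: [1, 2, 3, 4]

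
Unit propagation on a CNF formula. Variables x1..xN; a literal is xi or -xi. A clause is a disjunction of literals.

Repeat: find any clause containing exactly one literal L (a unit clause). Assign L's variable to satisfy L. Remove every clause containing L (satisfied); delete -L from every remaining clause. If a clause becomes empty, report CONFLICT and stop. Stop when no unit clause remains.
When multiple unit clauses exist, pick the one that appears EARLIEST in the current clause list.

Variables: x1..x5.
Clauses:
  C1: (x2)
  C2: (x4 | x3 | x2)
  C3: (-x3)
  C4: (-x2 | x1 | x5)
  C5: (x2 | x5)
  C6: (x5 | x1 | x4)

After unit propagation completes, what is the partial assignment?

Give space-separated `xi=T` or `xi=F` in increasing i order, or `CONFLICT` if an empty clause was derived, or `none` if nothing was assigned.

Answer: x2=T x3=F

Derivation:
unit clause [2] forces x2=T; simplify:
  drop -2 from [-2, 1, 5] -> [1, 5]
  satisfied 3 clause(s); 3 remain; assigned so far: [2]
unit clause [-3] forces x3=F; simplify:
  satisfied 1 clause(s); 2 remain; assigned so far: [2, 3]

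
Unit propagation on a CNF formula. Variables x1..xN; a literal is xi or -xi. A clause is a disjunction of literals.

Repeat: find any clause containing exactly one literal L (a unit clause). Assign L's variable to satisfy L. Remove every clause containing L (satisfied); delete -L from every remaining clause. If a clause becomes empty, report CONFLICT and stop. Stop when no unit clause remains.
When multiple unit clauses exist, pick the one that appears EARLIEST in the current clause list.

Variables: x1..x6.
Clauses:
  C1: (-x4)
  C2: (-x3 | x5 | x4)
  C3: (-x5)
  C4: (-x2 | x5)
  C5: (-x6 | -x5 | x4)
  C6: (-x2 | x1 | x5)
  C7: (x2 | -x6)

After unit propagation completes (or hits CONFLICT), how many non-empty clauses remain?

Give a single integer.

unit clause [-4] forces x4=F; simplify:
  drop 4 from [-3, 5, 4] -> [-3, 5]
  drop 4 from [-6, -5, 4] -> [-6, -5]
  satisfied 1 clause(s); 6 remain; assigned so far: [4]
unit clause [-5] forces x5=F; simplify:
  drop 5 from [-3, 5] -> [-3]
  drop 5 from [-2, 5] -> [-2]
  drop 5 from [-2, 1, 5] -> [-2, 1]
  satisfied 2 clause(s); 4 remain; assigned so far: [4, 5]
unit clause [-3] forces x3=F; simplify:
  satisfied 1 clause(s); 3 remain; assigned so far: [3, 4, 5]
unit clause [-2] forces x2=F; simplify:
  drop 2 from [2, -6] -> [-6]
  satisfied 2 clause(s); 1 remain; assigned so far: [2, 3, 4, 5]
unit clause [-6] forces x6=F; simplify:
  satisfied 1 clause(s); 0 remain; assigned so far: [2, 3, 4, 5, 6]

Answer: 0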